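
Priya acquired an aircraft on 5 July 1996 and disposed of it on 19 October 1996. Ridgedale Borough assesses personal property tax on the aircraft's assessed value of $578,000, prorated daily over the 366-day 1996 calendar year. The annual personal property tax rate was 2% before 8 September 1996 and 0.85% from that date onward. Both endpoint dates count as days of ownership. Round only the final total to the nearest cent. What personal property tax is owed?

$2,616.79

5 July – 7 September 1996: 65 days at 2% → $578,000 × 2% × 65/366 = $2,053.0055
8 September – 19 October 1996: 42 days at 0.85% → $578,000 × 0.85% × 42/366 = $563.7869
Total = $2,616.7923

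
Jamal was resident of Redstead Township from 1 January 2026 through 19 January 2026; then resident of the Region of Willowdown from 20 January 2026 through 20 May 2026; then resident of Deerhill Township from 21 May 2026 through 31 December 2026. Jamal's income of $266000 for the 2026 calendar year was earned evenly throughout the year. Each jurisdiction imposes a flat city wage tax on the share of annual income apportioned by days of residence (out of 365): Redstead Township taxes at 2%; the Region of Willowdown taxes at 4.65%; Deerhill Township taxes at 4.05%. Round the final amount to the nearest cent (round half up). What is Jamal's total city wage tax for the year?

Redstead Township, 1 January – 19 January 2026: 19 days → $266000 × 2% × 19/365 = $276.9315
The Region of Willowdown, 20 January – 20 May 2026: 121 days → $266000 × 4.65% × 121/365 = $4100.4082
Deerhill Township, 21 May – 31 December 2026: 225 days → $266000 × 4.05% × 225/365 = $6640.8904
Total = $11018.2301

$11018.23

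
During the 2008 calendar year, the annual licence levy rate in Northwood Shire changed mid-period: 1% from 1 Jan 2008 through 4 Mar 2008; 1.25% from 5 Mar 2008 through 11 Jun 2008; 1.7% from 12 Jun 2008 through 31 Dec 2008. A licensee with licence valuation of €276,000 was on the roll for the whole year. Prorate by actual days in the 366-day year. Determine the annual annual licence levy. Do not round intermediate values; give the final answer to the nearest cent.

€4,018.21

1 Jan – 4 Mar 2008: 64 days at 1% → €276,000 × 1% × 64/366 = €482.6230
5 Mar – 11 Jun 2008: 99 days at 1.25% → €276,000 × 1.25% × 99/366 = €933.1967
12 Jun – 31 Dec 2008: 203 days at 1.7% → €276,000 × 1.7% × 203/366 = €2,602.3934
Total = €4,018.2131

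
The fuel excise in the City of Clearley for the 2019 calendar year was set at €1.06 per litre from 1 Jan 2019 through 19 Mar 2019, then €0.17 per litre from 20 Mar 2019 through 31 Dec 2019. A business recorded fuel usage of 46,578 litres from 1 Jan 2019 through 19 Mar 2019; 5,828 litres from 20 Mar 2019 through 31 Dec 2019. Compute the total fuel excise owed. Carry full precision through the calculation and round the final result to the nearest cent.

€50,363.44

1 Jan – 19 Mar 2019: 46,578 litres at €1.06/litre → €49,372.68
20 Mar – 31 Dec 2019: 5,828 litres at €0.17/litre → €990.76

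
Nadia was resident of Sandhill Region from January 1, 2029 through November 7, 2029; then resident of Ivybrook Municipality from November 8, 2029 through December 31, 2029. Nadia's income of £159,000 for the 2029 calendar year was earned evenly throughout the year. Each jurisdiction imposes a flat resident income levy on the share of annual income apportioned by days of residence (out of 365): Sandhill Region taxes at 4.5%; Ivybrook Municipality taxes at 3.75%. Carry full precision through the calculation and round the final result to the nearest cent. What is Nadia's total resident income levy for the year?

Sandhill Region, January 1 – November 7, 2029: 311 days → £159,000 × 4.5% × 311/365 = £6,096.4521
Ivybrook Municipality, November 8 – December 31, 2029: 54 days → £159,000 × 3.75% × 54/365 = £882.1233
Total = £6,978.5753

£6,978.58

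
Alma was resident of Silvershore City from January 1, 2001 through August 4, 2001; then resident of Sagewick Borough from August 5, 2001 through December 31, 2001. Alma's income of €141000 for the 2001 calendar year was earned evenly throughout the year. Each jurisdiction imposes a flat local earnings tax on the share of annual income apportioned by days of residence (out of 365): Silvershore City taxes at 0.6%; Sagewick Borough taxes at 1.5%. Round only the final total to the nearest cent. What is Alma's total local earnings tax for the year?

€1364.03

Silvershore City, January 1 – August 4, 2001: 216 days → €141000 × 0.6% × 216/365 = €500.6466
Sagewick Borough, August 5 – December 31, 2001: 149 days → €141000 × 1.5% × 149/365 = €863.3836
Total = €1364.0301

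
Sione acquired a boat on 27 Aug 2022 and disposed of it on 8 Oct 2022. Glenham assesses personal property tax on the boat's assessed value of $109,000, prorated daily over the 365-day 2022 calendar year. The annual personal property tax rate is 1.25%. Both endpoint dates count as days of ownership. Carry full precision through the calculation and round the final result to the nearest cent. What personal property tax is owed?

$160.51

Days held (27 Aug – 8 Oct 2022): 43 out of 365
Tax = $109,000 × 1.25% × 43/365 = $160.5137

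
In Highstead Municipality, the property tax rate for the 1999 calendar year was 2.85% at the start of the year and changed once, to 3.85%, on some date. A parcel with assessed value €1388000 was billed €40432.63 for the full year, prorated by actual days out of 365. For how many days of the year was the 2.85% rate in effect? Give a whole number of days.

Let d = days at the first rate; then 365 − d days at the second rate.
€1388000 × [2.85%·d + 3.85%·(365−d)] / 365 = €40432.63
Solving gives d = 342, so the new rate took effect on December 9, 1999.

342 days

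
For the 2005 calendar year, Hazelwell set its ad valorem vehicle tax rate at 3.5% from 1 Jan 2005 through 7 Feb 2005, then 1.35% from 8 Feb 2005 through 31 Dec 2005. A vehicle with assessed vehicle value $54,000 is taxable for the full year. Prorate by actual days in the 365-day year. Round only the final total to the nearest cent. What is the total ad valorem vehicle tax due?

$849.87

1 Jan – 7 Feb 2005: 38 days at 3.5% → $54,000 × 3.5% × 38/365 = $196.7671
8 Feb – 31 Dec 2005: 327 days at 1.35% → $54,000 × 1.35% × 327/365 = $653.1041
Total = $849.8712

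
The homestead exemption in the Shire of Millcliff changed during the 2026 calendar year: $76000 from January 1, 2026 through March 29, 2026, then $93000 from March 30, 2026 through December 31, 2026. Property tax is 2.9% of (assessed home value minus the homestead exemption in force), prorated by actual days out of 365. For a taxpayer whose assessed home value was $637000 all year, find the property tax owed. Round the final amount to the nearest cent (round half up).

January 1 – March 29, 2026: 88 days, exemption $76000 → ($637000 − $76000) × 2.9% × 88/365 = $3922.3890
March 30 – December 31, 2026: 277 days, exemption $93000 → ($637000 − $93000) × 2.9% × 277/365 = $11972.4712
Total = $15894.8603

$15894.86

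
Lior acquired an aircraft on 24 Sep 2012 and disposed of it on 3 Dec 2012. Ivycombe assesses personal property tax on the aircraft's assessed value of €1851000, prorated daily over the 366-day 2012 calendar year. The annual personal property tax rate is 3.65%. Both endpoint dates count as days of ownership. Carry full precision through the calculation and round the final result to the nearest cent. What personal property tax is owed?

Days held (24 Sep – 3 Dec 2012): 71 out of 366
Tax = €1851000 × 3.65% × 71/366 = €13106.1926

€13106.19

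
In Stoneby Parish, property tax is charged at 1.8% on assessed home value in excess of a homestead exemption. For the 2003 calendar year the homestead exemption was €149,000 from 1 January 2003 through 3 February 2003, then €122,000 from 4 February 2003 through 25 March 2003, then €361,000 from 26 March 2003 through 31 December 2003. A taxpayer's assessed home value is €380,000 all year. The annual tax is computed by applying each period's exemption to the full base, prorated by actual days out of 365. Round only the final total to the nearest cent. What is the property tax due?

€1,286.78

1 January – 3 February 2003: 34 days, exemption €149,000 → (€380,000 − €149,000) × 1.8% × 34/365 = €387.3205
4 February – 25 March 2003: 50 days, exemption €122,000 → (€380,000 − €122,000) × 1.8% × 50/365 = €636.1644
26 March – 31 December 2003: 281 days, exemption €361,000 → (€380,000 − €361,000) × 1.8% × 281/365 = €263.2932
Total = €1,286.7781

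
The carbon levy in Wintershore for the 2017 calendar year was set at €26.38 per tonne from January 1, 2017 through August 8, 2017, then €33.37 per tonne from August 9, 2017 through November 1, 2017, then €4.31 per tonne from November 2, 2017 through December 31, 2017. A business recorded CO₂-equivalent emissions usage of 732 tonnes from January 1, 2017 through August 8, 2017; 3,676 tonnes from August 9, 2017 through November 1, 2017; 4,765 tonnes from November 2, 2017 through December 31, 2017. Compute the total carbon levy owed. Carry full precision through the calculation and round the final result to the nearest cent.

€162,515.43

January 1 – August 8, 2017: 732 tonnes at €26.38/tonne → €19,310.16
August 9 – November 1, 2017: 3,676 tonnes at €33.37/tonne → €122,668.12
November 2 – December 31, 2017: 4,765 tonnes at €4.31/tonne → €20,537.15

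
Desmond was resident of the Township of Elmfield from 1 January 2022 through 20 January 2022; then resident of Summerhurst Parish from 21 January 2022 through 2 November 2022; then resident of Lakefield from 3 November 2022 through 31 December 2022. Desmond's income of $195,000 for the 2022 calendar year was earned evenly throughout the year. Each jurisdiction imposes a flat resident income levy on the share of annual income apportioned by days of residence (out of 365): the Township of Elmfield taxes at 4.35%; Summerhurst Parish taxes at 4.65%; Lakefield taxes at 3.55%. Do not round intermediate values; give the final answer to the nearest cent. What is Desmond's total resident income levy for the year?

$8,688.72

The Township of Elmfield, 1 January – 20 January 2022: 20 days → $195,000 × 4.35% × 20/365 = $464.7945
Summerhurst Parish, 21 January – 2 November 2022: 286 days → $195,000 × 4.65% × 286/365 = $7,104.9452
Lakefield, 3 November – 31 December 2022: 59 days → $195,000 × 3.55% × 59/365 = $1,118.9795
Total = $8,688.7192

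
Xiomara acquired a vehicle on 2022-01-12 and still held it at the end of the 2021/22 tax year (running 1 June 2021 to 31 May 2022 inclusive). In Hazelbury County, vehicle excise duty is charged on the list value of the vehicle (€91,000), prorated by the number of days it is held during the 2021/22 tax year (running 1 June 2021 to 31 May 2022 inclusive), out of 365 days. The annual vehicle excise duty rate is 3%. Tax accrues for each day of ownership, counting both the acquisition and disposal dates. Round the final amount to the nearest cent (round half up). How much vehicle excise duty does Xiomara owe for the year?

Days held (2022-01-12 to 2022-05-31): 140 out of 365
Tax = €91,000 × 3% × 140/365 = €1,047.1233

€1,047.12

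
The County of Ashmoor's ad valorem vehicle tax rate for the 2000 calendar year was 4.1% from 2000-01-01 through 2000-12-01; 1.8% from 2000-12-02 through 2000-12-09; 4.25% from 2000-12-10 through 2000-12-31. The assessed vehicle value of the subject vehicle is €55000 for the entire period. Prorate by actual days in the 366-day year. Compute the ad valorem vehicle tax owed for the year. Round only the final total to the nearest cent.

2000-01-01 to 2000-12-01: 336 days at 4.1% → €55000 × 4.1% × 336/366 = €2070.1639
2000-12-02 to 2000-12-09: 8 days at 1.8% → €55000 × 1.8% × 8/366 = €21.6393
2000-12-10 to 2000-12-31: 22 days at 4.25% → €55000 × 4.25% × 22/366 = €140.5055
Total = €2232.3087

€2232.31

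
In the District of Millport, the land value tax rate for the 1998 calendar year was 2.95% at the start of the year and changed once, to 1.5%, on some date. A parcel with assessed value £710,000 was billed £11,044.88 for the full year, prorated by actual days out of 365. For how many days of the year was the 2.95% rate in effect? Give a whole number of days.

Let d = days at the first rate; then 365 − d days at the second rate.
£710,000 × [2.95%·d + 1.5%·(365−d)] / 365 = £11,044.88
Solving gives d = 14, so the new rate took effect on 15 January 1998.

14 days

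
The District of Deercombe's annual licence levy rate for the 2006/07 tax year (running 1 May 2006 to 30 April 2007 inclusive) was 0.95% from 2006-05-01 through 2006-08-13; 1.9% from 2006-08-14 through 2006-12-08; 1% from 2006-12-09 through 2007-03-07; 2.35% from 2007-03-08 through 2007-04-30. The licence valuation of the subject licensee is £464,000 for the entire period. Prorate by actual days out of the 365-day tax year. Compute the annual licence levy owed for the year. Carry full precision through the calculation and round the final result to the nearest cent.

£6,838.60

2006-05-01 to 2006-08-13: 105 days at 0.95% → £464,000 × 0.95% × 105/365 = £1,268.0548
2006-08-14 to 2006-12-08: 117 days at 1.9% → £464,000 × 1.9% × 117/365 = £2,825.9507
2006-12-09 to 2007-03-07: 89 days at 1% → £464,000 × 1% × 89/365 = £1,131.3973
2007-03-08 to 2007-04-30: 54 days at 2.35% → £464,000 × 2.35% × 54/365 = £1,613.1945
Total = £6,838.5973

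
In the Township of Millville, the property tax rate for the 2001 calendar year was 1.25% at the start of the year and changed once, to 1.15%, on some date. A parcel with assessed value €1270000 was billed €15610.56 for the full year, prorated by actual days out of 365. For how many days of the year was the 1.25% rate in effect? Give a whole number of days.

289 days

Let d = days at the first rate; then 365 − d days at the second rate.
€1270000 × [1.25%·d + 1.15%·(365−d)] / 365 = €15610.56
Solving gives d = 289, so the new rate took effect on October 17, 2001.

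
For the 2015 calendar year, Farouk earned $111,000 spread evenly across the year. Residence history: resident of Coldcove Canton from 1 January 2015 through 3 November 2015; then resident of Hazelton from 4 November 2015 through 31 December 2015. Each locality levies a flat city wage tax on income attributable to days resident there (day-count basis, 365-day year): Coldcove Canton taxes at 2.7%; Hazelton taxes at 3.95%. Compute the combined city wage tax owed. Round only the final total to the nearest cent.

Coldcove Canton, 1 January – 3 November 2015: 307 days → $111,000 × 2.7% × 307/365 = $2,520.7644
Hazelton, 4 November – 31 December 2015: 58 days → $111,000 × 3.95% × 58/365 = $696.7151
Total = $3,217.4795

$3,217.48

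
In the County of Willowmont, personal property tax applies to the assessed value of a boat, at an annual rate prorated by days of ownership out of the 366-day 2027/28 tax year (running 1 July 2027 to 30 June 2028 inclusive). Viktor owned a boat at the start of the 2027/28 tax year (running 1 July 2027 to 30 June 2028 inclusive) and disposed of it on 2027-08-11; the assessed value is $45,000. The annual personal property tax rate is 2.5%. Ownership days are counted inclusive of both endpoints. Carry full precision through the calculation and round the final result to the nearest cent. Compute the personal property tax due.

Days held (2027-07-01 to 2027-08-11): 42 out of 366
Tax = $45,000 × 2.5% × 42/366 = $129.0984

$129.10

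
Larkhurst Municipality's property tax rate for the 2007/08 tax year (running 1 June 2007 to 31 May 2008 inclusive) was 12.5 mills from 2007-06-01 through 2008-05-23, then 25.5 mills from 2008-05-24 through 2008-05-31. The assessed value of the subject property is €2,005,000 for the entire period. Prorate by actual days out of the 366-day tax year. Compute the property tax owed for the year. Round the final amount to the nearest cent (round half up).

€25,632.23

2007-06-01 to 2008-05-23: 358 days at 12.5 mills → €2,005,000 × 1.25% × 358/366 = €24,514.6858
2008-05-24 to 2008-05-31: 8 days at 25.5 mills → €2,005,000 × 2.55% × 8/366 = €1,117.5410
Total = €25,632.2268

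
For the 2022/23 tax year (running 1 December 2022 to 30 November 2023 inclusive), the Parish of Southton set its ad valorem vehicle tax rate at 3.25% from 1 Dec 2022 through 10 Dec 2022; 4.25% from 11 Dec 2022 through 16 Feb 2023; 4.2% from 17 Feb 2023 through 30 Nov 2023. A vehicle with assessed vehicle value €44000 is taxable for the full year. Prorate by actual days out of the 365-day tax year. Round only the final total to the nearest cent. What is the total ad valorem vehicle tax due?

€1840.65

1 Dec – 10 Dec 2022: 10 days at 3.25% → €44000 × 3.25% × 10/365 = €39.1781
11 Dec 2022 – 16 Feb 2023: 68 days at 4.25% → €44000 × 4.25% × 68/365 = €348.3836
17 Feb – 30 Nov 2023: 287 days at 4.2% → €44000 × 4.2% × 287/365 = €1453.0849
Total = €1840.6466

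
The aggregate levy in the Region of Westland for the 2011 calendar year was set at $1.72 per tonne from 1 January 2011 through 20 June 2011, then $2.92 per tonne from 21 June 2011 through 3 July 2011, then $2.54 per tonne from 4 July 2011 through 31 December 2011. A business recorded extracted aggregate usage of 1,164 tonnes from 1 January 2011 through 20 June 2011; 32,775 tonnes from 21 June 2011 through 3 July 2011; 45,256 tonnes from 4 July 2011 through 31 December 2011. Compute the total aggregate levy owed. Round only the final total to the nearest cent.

$212,655.32

1 January – 20 June 2011: 1,164 tonnes at $1.72/tonne → $2,002.08
21 June – 3 July 2011: 32,775 tonnes at $2.92/tonne → $95,703.00
4 July – 31 December 2011: 45,256 tonnes at $2.54/tonne → $114,950.24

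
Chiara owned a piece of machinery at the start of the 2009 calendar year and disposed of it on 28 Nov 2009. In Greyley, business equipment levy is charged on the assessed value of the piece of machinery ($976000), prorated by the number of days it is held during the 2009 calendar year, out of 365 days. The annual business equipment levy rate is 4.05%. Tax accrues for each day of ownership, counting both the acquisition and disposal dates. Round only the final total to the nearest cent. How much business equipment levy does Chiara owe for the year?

$35954.24

Days held (1 Jan – 28 Nov 2009): 332 out of 365
Tax = $976000 × 4.05% × 332/365 = $35954.2356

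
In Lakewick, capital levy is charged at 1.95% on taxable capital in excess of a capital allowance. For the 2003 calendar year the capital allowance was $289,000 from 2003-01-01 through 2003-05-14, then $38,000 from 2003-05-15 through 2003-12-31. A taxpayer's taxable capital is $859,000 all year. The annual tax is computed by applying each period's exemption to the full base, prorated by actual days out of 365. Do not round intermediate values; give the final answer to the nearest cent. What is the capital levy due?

$14,212.62

2003-01-01 to 2003-05-14: 134 days, exemption $289,000 → ($859,000 − $289,000) × 1.95% × 134/365 = $4,080.5753
2003-05-15 to 2003-12-31: 231 days, exemption $38,000 → ($859,000 − $38,000) × 1.95% × 231/365 = $10,132.0397
Total = $14,212.6151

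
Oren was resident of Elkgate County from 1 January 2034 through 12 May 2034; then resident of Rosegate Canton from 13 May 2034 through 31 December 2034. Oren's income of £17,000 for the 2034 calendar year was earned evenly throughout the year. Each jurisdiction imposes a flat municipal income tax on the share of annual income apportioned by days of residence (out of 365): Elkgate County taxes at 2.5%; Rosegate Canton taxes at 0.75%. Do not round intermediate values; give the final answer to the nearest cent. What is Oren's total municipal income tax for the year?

Elkgate County, 1 January – 12 May 2034: 132 days → £17,000 × 2.5% × 132/365 = £153.6986
Rosegate Canton, 13 May – 31 December 2034: 233 days → £17,000 × 0.75% × 233/365 = £81.3904
Total = £235.0890

£235.09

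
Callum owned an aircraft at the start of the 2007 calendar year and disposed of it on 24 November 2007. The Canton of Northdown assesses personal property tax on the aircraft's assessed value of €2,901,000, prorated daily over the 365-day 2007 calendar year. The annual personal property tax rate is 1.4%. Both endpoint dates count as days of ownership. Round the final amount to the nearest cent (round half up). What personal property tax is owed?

Days held (1 January – 24 November 2007): 328 out of 365
Tax = €2,901,000 × 1.4% × 328/365 = €36,496.9644

€36,496.96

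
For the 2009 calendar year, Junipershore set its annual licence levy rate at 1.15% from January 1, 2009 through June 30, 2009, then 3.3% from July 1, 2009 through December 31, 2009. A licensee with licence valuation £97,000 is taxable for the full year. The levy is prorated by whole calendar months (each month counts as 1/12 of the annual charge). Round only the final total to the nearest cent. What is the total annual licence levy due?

January 1 – June 30, 2009: 6 months at 1.15% → £97,000 × 1.15% × 6/12 = £557.7500
July 1 – December 31, 2009: 6 months at 3.3% → £97,000 × 3.3% × 6/12 = £1,600.5000
Total = £2,158.2500

£2,158.25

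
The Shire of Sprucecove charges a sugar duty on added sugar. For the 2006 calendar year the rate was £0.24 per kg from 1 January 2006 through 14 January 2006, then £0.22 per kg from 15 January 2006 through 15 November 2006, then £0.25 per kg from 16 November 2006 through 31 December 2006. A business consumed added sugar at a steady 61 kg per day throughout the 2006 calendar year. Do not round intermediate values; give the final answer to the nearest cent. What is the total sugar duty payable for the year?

1 January – 14 January 2006: 14 days × 61 kg/day = 854 kg at £0.24/kg → £204.96
15 January – 15 November 2006: 305 days × 61 kg/day = 18,605 kg at £0.22/kg → £4,093.10
16 November – 31 December 2006: 46 days × 61 kg/day = 2,806 kg at £0.25/kg → £701.50

£4,999.56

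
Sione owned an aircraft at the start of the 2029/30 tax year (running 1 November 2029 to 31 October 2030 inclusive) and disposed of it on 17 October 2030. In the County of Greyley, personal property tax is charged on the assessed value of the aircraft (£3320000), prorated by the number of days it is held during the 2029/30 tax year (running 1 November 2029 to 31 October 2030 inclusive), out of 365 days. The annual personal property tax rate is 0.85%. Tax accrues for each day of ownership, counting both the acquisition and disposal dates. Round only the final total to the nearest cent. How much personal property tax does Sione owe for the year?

Days held (1 November 2029 – 17 October 2030): 351 out of 365
Tax = £3320000 × 0.85% × 351/365 = £27137.5890

£27137.59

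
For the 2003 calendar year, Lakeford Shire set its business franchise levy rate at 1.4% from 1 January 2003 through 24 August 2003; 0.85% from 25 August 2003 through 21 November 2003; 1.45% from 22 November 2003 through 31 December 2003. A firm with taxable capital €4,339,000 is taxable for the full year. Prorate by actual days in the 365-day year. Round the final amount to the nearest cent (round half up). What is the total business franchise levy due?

1 January – 24 August 2003: 236 days at 1.4% → €4,339,000 × 1.4% × 236/365 = €39,276.8658
25 August – 21 November 2003: 89 days at 0.85% → €4,339,000 × 0.85% × 89/365 = €8,993.0233
22 November – 31 December 2003: 40 days at 1.45% → €4,339,000 × 1.45% × 40/365 = €6,894.8493
Total = €55,164.7384

€55,164.74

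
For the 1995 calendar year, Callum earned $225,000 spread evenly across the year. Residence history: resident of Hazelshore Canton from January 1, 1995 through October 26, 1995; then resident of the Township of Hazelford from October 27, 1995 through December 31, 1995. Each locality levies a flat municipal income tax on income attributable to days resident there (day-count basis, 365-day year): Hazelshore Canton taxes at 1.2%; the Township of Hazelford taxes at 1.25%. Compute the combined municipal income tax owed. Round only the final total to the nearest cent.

$2,720.34

Hazelshore Canton, January 1 – October 26, 1995: 299 days → $225,000 × 1.2% × 299/365 = $2,211.7808
The Township of Hazelford, October 27 – December 31, 1995: 66 days → $225,000 × 1.25% × 66/365 = $508.5616
Total = $2,720.3425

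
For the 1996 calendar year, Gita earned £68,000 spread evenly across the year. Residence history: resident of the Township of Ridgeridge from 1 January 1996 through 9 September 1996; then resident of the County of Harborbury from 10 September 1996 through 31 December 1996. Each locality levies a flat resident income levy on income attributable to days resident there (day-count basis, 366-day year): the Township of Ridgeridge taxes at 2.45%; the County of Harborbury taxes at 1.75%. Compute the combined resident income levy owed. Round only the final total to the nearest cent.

£1,519.04

The Township of Ridgeridge, 1 January – 9 September 1996: 253 days → £68,000 × 2.45% × 253/366 = £1,151.6339
The County of Harborbury, 10 September – 31 December 1996: 113 days → £68,000 × 1.75% × 113/366 = £367.4044
Total = £1,519.0383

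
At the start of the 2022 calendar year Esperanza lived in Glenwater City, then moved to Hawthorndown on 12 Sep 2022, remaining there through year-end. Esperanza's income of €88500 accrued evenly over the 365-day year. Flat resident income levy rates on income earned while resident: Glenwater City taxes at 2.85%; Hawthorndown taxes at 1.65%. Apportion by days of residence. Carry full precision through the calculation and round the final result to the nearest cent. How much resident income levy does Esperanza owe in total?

€2199.29

Glenwater City, 1 Jan – 11 Sep 2022: 254 days → €88500 × 2.85% × 254/365 = €1755.2096
Hawthorndown, 12 Sep – 31 Dec 2022: 111 days → €88500 × 1.65% × 111/365 = €444.0760
Total = €2199.2856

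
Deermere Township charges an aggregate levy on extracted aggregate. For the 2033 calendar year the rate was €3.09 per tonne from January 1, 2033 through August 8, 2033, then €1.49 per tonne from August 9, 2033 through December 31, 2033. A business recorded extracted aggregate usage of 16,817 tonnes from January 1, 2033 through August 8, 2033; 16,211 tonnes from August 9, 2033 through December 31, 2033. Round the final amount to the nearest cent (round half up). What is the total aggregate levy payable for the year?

€76118.92

January 1 – August 8, 2033: 16,817 tonnes at €3.09/tonne → €51964.53
August 9 – December 31, 2033: 16,211 tonnes at €1.49/tonne → €24154.39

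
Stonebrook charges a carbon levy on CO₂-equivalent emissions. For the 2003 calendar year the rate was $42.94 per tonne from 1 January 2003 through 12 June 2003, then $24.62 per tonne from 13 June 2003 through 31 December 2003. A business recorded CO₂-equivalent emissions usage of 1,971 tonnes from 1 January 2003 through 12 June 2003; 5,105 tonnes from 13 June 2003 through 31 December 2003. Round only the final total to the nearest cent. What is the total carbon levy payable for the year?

1 January – 12 June 2003: 1,971 tonnes at $42.94/tonne → $84,634.74
13 June – 31 December 2003: 5,105 tonnes at $24.62/tonne → $125,685.10

$210,319.84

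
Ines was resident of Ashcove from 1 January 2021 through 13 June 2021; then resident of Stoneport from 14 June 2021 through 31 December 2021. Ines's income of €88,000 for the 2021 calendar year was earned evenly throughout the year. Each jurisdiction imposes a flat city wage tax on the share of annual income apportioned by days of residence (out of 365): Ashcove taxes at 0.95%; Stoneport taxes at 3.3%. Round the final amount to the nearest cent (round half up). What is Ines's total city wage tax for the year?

Ashcove, 1 January – 13 June 2021: 164 days → €88,000 × 0.95% × 164/365 = €375.6274
Stoneport, 14 June – 31 December 2021: 201 days → €88,000 × 3.3% × 201/365 = €1,599.1890
Total = €1,974.8164

€1,974.82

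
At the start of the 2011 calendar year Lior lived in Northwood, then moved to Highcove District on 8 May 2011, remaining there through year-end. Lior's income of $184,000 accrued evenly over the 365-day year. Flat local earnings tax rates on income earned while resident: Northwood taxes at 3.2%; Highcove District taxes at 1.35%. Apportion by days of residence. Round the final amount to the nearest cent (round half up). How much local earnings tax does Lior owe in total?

Northwood, 1 January – 7 May 2011: 127 days → $184,000 × 3.2% × 127/365 = $2,048.7014
Highcove District, 8 May – 31 December 2011: 238 days → $184,000 × 1.35% × 238/365 = $1,619.7041
Total = $3,668.4055

$3,668.41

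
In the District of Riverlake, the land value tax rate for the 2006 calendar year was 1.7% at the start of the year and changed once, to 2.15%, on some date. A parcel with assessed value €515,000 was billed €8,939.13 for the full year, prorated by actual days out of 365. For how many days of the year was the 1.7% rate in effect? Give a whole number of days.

336 days

Let d = days at the first rate; then 365 − d days at the second rate.
€515,000 × [1.7%·d + 2.15%·(365−d)] / 365 = €8,939.13
Solving gives d = 336, so the new rate took effect on 3 Dec 2006.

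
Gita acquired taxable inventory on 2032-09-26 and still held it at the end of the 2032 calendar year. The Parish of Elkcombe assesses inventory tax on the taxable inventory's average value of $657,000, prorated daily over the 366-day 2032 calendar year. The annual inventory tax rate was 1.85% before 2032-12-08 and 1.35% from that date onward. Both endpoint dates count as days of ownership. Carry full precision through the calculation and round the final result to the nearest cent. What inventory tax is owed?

2032-09-26 to 2032-12-07: 73 days at 1.85% → $657,000 × 1.85% × 73/366 = $2,424.2582
2032-12-08 to 2032-12-31: 24 days at 1.35% → $657,000 × 1.35% × 24/366 = $581.6066
Total = $3,005.8648

$3,005.86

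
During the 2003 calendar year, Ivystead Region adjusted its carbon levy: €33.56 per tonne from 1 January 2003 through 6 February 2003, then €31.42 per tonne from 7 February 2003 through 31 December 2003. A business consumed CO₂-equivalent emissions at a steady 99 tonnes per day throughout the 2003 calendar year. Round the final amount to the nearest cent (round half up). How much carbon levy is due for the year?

1 January – 6 February 2003: 37 days × 99 tonnes/day = 3,663 tonnes at €33.56/tonne → €122,930.28
7 February – 31 December 2003: 328 days × 99 tonnes/day = 32,472 tonnes at €31.42/tonne → €1,020,270.24

€1,143,200.52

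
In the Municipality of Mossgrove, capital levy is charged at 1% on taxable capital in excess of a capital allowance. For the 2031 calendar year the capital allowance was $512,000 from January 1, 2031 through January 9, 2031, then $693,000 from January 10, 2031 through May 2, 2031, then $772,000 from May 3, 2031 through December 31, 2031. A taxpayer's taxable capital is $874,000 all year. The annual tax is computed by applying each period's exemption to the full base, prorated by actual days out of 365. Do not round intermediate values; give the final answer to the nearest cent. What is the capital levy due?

January 1 – January 9, 2031: 9 days, exemption $512,000 → ($874,000 − $512,000) × 1% × 9/365 = $89.2603
January 10 – May 2, 2031: 113 days, exemption $693,000 → ($874,000 − $693,000) × 1% × 113/365 = $560.3562
May 3 – December 31, 2031: 243 days, exemption $772,000 → ($874,000 − $772,000) × 1% × 243/365 = $679.0685
Total = $1,328.6849

$1,328.68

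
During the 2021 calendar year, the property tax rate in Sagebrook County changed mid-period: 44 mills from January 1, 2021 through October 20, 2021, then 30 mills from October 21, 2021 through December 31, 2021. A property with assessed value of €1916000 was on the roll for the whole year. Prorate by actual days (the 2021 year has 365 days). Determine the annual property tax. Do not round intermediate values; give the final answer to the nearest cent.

January 1 – October 20, 2021: 293 days at 44 mills → €1916000 × 4.4% × 293/365 = €67674.1699
October 21 – December 31, 2021: 72 days at 30 mills → €1916000 × 3% × 72/365 = €11338.5205
Total = €79012.6904

€79012.69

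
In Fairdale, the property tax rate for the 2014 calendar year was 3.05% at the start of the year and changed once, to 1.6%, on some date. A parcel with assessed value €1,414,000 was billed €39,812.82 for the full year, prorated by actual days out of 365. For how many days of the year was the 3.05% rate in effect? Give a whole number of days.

306 days

Let d = days at the first rate; then 365 − d days at the second rate.
€1,414,000 × [3.05%·d + 1.6%·(365−d)] / 365 = €39,812.82
Solving gives d = 306, so the new rate took effect on 3 Nov 2014.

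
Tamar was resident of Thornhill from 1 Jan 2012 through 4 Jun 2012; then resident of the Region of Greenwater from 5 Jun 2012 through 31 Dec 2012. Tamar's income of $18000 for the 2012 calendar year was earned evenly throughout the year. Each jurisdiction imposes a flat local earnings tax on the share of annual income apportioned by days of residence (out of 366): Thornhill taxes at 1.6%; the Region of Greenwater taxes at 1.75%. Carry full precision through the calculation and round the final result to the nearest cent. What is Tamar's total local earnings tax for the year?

$303.49

Thornhill, 1 Jan – 4 Jun 2012: 156 days → $18000 × 1.6% × 156/366 = $122.7541
The Region of Greenwater, 5 Jun – 31 Dec 2012: 210 days → $18000 × 1.75% × 210/366 = $180.7377
Total = $303.4918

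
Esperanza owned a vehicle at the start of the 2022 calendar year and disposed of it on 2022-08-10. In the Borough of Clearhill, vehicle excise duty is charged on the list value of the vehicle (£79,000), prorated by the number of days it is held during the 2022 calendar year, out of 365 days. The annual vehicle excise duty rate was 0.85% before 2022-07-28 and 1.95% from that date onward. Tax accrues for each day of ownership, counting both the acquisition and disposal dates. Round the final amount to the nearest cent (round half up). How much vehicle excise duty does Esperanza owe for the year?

2022-01-01 to 2022-07-27: 208 days at 0.85% → £79,000 × 0.85% × 208/365 = £382.6630
2022-07-28 to 2022-08-10: 14 days at 1.95% → £79,000 × 1.95% × 14/365 = £59.0877
Total = £441.7507

£441.75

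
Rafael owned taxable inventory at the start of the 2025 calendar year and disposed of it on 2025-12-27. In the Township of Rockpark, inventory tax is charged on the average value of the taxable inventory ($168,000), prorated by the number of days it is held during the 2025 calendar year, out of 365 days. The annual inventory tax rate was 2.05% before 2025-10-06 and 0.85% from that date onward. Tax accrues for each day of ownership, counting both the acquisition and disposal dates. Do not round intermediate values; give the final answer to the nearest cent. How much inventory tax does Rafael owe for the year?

$2,947.82

2025-01-01 to 2025-10-05: 278 days at 2.05% → $168,000 × 2.05% × 278/365 = $2,623.1014
2025-10-06 to 2025-12-27: 83 days at 0.85% → $168,000 × 0.85% × 83/365 = $324.7233
Total = $2,947.8247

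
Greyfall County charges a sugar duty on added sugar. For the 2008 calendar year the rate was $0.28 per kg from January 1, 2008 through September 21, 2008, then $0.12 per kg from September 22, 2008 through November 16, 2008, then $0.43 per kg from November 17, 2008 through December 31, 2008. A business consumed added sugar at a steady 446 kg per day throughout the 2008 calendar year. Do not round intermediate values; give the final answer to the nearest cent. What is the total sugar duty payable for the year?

$44,720.42

January 1 – September 21, 2008: 265 days × 446 kg/day = 118,190 kg at $0.28/kg → $33,093.20
September 22 – November 16, 2008: 56 days × 446 kg/day = 24,976 kg at $0.12/kg → $2,997.12
November 17 – December 31, 2008: 45 days × 446 kg/day = 20,070 kg at $0.43/kg → $8,630.10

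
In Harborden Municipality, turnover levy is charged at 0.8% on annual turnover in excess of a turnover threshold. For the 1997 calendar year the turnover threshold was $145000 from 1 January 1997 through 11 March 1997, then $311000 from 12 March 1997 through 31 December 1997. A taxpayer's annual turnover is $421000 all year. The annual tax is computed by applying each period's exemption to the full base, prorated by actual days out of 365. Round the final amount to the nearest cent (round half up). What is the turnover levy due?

1 January – 11 March 1997: 70 days, exemption $145000 → ($421000 − $145000) × 0.8% × 70/365 = $423.4521
12 March – 31 December 1997: 295 days, exemption $311000 → ($421000 − $311000) × 0.8% × 295/365 = $711.2329
Total = $1134.6849

$1134.68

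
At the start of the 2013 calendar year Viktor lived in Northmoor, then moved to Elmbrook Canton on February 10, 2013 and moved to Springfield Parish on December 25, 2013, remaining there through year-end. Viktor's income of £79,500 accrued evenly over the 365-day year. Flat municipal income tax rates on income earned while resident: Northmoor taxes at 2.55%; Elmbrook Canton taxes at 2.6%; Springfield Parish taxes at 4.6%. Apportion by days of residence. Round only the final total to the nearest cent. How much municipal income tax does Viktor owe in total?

£2,093.14

Northmoor, January 1 – February 9, 2013: 40 days → £79,500 × 2.55% × 40/365 = £222.1644
Elmbrook Canton, February 10 – December 24, 2013: 318 days → £79,500 × 2.6% × 318/365 = £1,800.8384
Springfield Parish, December 25 – December 31, 2013: 7 days → £79,500 × 4.6% × 7/365 = £70.1342
Total = £2,093.1370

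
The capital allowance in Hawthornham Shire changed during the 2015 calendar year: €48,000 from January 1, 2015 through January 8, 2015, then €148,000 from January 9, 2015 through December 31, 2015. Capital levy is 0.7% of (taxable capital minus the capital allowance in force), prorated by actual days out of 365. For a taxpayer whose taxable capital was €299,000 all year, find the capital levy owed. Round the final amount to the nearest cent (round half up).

€1,072.34

January 1 – January 8, 2015: 8 days, exemption €48,000 → (€299,000 − €48,000) × 0.7% × 8/365 = €38.5096
January 9 – December 31, 2015: 357 days, exemption €148,000 → (€299,000 − €148,000) × 0.7% × 357/365 = €1,033.8329
Total = €1,072.3425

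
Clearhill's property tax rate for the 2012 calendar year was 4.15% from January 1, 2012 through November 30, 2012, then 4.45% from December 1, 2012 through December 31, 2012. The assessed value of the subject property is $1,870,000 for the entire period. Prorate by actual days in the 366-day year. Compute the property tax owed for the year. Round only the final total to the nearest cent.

January 1 – November 30, 2012: 335 days at 4.15% → $1,870,000 × 4.15% × 335/366 = $71,031.8989
December 1 – December 31, 2012: 31 days at 4.45% → $1,870,000 × 4.45% × 31/366 = $7,048.2650
Total = $78,080.1639

$78,080.16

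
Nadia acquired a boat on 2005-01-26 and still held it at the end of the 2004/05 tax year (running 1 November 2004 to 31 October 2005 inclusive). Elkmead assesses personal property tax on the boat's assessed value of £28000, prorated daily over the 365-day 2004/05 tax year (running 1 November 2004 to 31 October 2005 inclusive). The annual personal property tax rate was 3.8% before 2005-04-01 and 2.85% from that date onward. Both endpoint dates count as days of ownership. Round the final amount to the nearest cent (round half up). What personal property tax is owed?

2005-01-26 to 2005-03-31: 65 days at 3.8% → £28000 × 3.8% × 65/365 = £189.4795
2005-04-01 to 2005-10-31: 214 days at 2.85% → £28000 × 2.85% × 214/365 = £467.8685
Total = £657.3479

£657.35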